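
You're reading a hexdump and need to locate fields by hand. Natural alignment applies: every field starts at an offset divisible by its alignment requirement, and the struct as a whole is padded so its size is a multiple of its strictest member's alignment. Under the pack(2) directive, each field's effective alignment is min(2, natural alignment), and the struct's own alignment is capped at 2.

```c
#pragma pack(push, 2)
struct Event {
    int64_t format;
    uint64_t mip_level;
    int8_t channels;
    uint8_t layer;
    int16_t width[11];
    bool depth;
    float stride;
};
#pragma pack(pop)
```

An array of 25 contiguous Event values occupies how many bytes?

format at 0 (size 8, align 2) → ends 8
mip_level at 8 (size 8, align 2) → ends 16
channels at 16 (size 1, align 1) → ends 17
layer at 17 (size 1, align 1) → ends 18
width at 18 (size 22, align 2) → ends 40
depth at 40 (size 1, align 1) → ends 41
pad 1 to align 2 for stride
stride at 42 (size 4, align 2) → ends 46
total 46 bytes, alignment 2
array of 25: 25 × 46 = 1150

1150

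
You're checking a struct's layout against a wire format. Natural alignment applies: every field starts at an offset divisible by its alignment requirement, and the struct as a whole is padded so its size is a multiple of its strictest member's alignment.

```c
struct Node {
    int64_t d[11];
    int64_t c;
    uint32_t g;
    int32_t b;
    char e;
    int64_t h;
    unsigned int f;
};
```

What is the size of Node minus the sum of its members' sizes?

11

d at 0 (size 88, align 8) → ends 88
c at 88 (size 8, align 8) → ends 96
g at 96 (size 4, align 4) → ends 100
b at 100 (size 4, align 4) → ends 104
e at 104 (size 1, align 1) → ends 105
pad 7 to align 8 for h
h at 112 (size 8, align 8) → ends 120
f at 120 (size 4, align 4) → ends 124
tail pad 4 to reach multiple of 8
total 128 bytes, alignment 8
data bytes 117, size 128 → padding 11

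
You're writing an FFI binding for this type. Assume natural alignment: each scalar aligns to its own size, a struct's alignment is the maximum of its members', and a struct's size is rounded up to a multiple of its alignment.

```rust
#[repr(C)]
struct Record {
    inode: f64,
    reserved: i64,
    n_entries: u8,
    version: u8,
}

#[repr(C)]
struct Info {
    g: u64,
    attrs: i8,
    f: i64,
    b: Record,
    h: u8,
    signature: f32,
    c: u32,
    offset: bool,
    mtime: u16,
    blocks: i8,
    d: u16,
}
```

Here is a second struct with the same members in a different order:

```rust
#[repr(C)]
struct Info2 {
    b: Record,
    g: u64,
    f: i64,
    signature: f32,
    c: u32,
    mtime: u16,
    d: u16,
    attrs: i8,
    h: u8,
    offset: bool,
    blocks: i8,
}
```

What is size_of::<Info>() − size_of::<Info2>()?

16

Record: inode at 0 (size 8, align 8) → ends 8; reserved at 8 (size 8, align 8) → ends 16; n_entries at 16 (size 1, align 1) → ends 17; version at 17 (size 1, align 1) → ends 18; tail pad 6 to reach multiple of 8; total 24 bytes, alignment 8
g at 0 (size 8, align 8) → ends 8
attrs at 8 (size 1, align 1) → ends 9
pad 7 to align 8 for f
f at 16 (size 8, align 8) → ends 24
b at 24 (size 24, align 8) → ends 48
h at 48 (size 1, align 1) → ends 49
pad 3 to align 4 for signature
signature at 52 (size 4, align 4) → ends 56
c at 56 (size 4, align 4) → ends 60
offset at 60 (size 1, align 1) → ends 61
pad 1 to align 2 for mtime
mtime at 62 (size 2, align 2) → ends 64
blocks at 64 (size 1, align 1) → ends 65
pad 1 to align 2 for d
d at 66 (size 2, align 2) → ends 68
tail pad 4 to reach multiple of 8
total 72 bytes, alignment 8
— Info2 —
b at 0 (size 24, align 8) → ends 24
g at 24 (size 8, align 8) → ends 32
f at 32 (size 8, align 8) → ends 40
signature at 40 (size 4, align 4) → ends 44
c at 44 (size 4, align 4) → ends 48
mtime at 48 (size 2, align 2) → ends 50
d at 50 (size 2, align 2) → ends 52
attrs at 52 (size 1, align 1) → ends 53
h at 53 (size 1, align 1) → ends 54
offset at 54 (size 1, align 1) → ends 55
blocks at 55 (size 1, align 1) → ends 56
total 56 bytes, alignment 8
72 − 56 = 16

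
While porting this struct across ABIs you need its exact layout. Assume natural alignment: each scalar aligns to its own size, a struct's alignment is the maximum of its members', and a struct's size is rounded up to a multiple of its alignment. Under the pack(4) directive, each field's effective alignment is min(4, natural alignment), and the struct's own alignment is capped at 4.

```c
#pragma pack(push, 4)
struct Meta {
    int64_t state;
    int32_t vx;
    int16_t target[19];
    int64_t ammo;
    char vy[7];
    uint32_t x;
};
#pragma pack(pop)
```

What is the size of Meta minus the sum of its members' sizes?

@0: state [8B, align 4] → 8
@8: vx [4B, align 4] → 12
@12: target [38B, align 2] → 50
+2 pad (align 4)
@52: ammo [8B, align 4] → 60
@60: vy [7B, align 1] → 67
+1 pad (align 4)
@68: x [4B, align 4] → 72
size 72, align 4
data bytes 69, size 72 → padding 3

3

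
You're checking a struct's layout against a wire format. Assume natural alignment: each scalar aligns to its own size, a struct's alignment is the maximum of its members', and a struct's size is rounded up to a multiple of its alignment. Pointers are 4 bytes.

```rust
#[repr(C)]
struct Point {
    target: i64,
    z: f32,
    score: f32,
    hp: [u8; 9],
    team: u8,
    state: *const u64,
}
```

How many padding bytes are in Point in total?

target at 0 (size 8, align 8) → ends 8
z at 8 (size 4, align 4) → ends 12
score at 12 (size 4, align 4) → ends 16
hp at 16 (size 9, align 1) → ends 25
team at 25 (size 1, align 1) → ends 26
pad 2 to align 4 for state
state at 28 (size 4, align 4) → ends 32
total 32 bytes, alignment 8
data bytes 30, size 32 → padding 2

2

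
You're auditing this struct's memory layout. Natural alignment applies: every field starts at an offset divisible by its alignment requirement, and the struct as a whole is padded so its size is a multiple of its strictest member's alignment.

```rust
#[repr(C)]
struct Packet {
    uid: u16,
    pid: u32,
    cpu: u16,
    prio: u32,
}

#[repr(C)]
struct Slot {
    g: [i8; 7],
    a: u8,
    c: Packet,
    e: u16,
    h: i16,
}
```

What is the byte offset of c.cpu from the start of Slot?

16

Packet: 0..2  uid  (2B, 2-aligned); 2..4  -- padding (2B); 4..8  pid  (4B, 4-aligned); 8..10  cpu  (2B, 2-aligned); 10..12  -- padding (2B); 12..16  prio  (4B, 4-aligned); sizeof = 16, alignof = 4
0..7  g  (7B, 1-aligned)
7..8  a  (1B, 1-aligned)
8..24  c  (16B, 4-aligned)
within Packet: cpu at 8
8 + 8 = 16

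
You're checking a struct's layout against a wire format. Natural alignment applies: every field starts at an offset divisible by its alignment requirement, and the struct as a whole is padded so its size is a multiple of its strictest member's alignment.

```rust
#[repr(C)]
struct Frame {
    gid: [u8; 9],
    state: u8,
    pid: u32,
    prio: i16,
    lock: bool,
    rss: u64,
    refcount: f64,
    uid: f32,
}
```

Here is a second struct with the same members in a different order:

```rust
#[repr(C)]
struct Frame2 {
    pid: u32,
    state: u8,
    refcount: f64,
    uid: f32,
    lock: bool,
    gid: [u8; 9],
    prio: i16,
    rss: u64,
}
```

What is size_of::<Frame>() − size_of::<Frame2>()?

8

gid at 0 (size 9, align 1) → ends 9
state at 9 (size 1, align 1) → ends 10
pad 2 to align 4 for pid
pid at 12 (size 4, align 4) → ends 16
prio at 16 (size 2, align 2) → ends 18
lock at 18 (size 1, align 1) → ends 19
pad 5 to align 8 for rss
rss at 24 (size 8, align 8) → ends 32
refcount at 32 (size 8, align 8) → ends 40
uid at 40 (size 4, align 4) → ends 44
tail pad 4 to reach multiple of 8
total 48 bytes, alignment 8
— Frame2 —
pid at 0 (size 4, align 4) → ends 4
state at 4 (size 1, align 1) → ends 5
pad 3 to align 8 for refcount
refcount at 8 (size 8, align 8) → ends 16
uid at 16 (size 4, align 4) → ends 20
lock at 20 (size 1, align 1) → ends 21
gid at 21 (size 9, align 1) → ends 30
prio at 30 (size 2, align 2) → ends 32
rss at 32 (size 8, align 8) → ends 40
total 40 bytes, alignment 8
48 − 40 = 8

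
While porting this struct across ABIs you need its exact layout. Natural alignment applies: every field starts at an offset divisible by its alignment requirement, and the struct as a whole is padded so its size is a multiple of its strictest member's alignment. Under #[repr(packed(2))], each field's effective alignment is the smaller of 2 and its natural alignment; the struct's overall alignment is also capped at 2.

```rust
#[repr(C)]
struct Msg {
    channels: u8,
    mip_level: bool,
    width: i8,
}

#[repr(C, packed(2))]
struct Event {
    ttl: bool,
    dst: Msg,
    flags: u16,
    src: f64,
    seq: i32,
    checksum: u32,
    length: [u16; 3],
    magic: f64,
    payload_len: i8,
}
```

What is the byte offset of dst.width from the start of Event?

Msg: @0: channels [1B, align 1] → 1; @1: mip_level [1B, align 1] → 2; @2: width [1B, align 1] → 3; size 3, align 1
@0: ttl [1B, align 1] → 1
@1: dst [3B, align 1] → 4
within Msg: width at 2
1 + 2 = 3

3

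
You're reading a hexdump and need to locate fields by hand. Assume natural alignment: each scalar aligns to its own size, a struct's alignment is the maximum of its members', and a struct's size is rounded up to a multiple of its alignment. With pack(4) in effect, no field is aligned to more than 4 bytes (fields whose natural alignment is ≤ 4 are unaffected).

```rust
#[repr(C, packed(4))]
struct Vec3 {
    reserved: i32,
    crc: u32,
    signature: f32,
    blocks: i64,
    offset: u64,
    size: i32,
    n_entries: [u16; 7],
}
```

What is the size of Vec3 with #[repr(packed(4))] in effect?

@0: reserved [4B, align 4] → 4
@4: crc [4B, align 4] → 8
@8: signature [4B, align 4] → 12
@12: blocks [8B, align 4] → 20
@20: offset [8B, align 4] → 28
@28: size [4B, align 4] → 32
@32: n_entries [14B, align 2] → 46
+2 tail pad (align 4)
size 48, align 4

48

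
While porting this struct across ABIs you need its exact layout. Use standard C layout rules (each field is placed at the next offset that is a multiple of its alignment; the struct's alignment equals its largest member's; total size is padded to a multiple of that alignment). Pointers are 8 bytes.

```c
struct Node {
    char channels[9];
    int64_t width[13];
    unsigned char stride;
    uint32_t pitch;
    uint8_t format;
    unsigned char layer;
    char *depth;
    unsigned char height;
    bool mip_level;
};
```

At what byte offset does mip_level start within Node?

@0: channels [9B, align 1] → 9
+7 pad (align 8)
@16: width [104B, align 8] → 120
@120: stride [1B, align 1] → 121
+3 pad (align 4)
@124: pitch [4B, align 4] → 128
@128: format [1B, align 1] → 129
@129: layer [1B, align 1] → 130
+6 pad (align 8)
@136: depth [8B, align 8] → 144
@144: height [1B, align 1] → 145
@145: mip_level [1B, align 1] → 146

145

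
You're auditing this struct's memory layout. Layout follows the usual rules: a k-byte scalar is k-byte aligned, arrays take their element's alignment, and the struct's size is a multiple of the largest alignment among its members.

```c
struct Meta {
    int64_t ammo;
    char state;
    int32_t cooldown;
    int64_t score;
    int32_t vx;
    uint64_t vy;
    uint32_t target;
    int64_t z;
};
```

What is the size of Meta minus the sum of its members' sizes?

11

0..8  ammo  (8B, 8-aligned)
8..9  state  (1B, 1-aligned)
9..12  -- padding (3B)
12..16  cooldown  (4B, 4-aligned)
16..24  score  (8B, 8-aligned)
24..28  vx  (4B, 4-aligned)
28..32  -- padding (4B)
32..40  vy  (8B, 8-aligned)
40..44  target  (4B, 4-aligned)
44..48  -- padding (4B)
48..56  z  (8B, 8-aligned)
sizeof = 56, alignof = 8
data bytes 45, size 56 → padding 11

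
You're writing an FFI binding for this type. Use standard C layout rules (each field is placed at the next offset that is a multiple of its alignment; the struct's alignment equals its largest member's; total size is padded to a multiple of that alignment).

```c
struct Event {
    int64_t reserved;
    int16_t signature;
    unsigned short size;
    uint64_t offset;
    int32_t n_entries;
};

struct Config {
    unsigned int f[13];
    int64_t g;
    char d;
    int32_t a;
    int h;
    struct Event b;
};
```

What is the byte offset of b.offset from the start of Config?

96

Event: reserved at 0 (size 8, align 8) → ends 8; signature at 8 (size 2, align 2) → ends 10; size at 10 (size 2, align 2) → ends 12; pad 4 to align 8 for offset; offset at 16 (size 8, align 8) → ends 24; n_entries at 24 (size 4, align 4) → ends 28; tail pad 4 to reach multiple of 8; total 32 bytes, alignment 8
f at 0 (size 52, align 4) → ends 52
pad 4 to align 8 for g
g at 56 (size 8, align 8) → ends 64
d at 64 (size 1, align 1) → ends 65
pad 3 to align 4 for a
a at 68 (size 4, align 4) → ends 72
h at 72 (size 4, align 4) → ends 76
pad 4 to align 8 for b
b at 80 (size 32, align 8) → ends 112
within Event: offset at 16
80 + 16 = 96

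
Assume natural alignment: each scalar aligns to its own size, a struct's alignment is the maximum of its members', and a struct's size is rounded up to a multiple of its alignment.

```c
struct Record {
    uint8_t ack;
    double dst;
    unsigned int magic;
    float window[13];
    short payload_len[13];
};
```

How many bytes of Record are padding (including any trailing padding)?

13

ack at 0 (size 1, align 1) → ends 1
pad 7 to align 8 for dst
dst at 8 (size 8, align 8) → ends 16
magic at 16 (size 4, align 4) → ends 20
window at 20 (size 52, align 4) → ends 72
payload_len at 72 (size 26, align 2) → ends 98
tail pad 6 to reach multiple of 8
total 104 bytes, alignment 8
data bytes 91, size 104 → padding 13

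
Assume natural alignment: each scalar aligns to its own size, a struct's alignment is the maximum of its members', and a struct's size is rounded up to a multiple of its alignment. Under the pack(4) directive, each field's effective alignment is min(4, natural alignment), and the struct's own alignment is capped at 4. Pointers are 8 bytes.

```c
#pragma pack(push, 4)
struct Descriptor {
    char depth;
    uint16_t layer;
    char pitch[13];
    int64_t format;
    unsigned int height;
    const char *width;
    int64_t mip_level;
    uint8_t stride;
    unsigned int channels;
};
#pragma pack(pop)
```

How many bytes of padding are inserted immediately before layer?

1

0..1  depth  (1B, 1-aligned)
1..2  -- padding (1B)
2..4  layer  (2B, 2-aligned)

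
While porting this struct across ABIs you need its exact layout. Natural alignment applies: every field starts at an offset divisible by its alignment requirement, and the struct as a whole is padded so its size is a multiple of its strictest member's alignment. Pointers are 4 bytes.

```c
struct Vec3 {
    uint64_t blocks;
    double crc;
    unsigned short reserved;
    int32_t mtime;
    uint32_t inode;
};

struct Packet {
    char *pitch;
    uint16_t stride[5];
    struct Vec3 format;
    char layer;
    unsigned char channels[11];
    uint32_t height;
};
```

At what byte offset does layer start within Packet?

48

Vec3: 0..8  blocks  (8B, 8-aligned); 8..16  crc  (8B, 8-aligned); 16..18  reserved  (2B, 2-aligned); 18..20  -- padding (2B); 20..24  mtime  (4B, 4-aligned); 24..28  inode  (4B, 4-aligned); 28..32  -- tail padding (4B); sizeof = 32, alignof = 8
0..4  pitch  (4B, 4-aligned)
4..14  stride  (10B, 2-aligned)
14..16  -- padding (2B)
16..48  format  (32B, 8-aligned)
48..49  layer  (1B, 1-aligned)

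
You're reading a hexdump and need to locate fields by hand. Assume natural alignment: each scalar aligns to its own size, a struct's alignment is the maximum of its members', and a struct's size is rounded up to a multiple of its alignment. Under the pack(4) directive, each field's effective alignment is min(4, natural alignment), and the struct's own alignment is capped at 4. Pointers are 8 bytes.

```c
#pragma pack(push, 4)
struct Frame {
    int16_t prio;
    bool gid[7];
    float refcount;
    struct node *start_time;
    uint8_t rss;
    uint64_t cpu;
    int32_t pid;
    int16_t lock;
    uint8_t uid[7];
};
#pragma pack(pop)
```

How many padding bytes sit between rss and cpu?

3

prio at 0 (size 2, align 2) → ends 2
gid at 2 (size 7, align 1) → ends 9
pad 3 to align 4 for refcount
refcount at 12 (size 4, align 4) → ends 16
start_time at 16 (size 8, align 4) → ends 24
rss at 24 (size 1, align 1) → ends 25
pad 3 to align 4 for cpu
cpu at 28 (size 8, align 4) → ends 36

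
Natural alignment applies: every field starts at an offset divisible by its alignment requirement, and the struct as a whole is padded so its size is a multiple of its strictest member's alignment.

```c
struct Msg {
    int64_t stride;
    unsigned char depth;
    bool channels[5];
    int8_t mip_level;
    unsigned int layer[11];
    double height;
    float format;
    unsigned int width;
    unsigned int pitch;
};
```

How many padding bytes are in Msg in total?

9

stride at 0 (size 8, align 8) → ends 8
depth at 8 (size 1, align 1) → ends 9
channels at 9 (size 5, align 1) → ends 14
mip_level at 14 (size 1, align 1) → ends 15
pad 1 to align 4 for layer
layer at 16 (size 44, align 4) → ends 60
pad 4 to align 8 for height
height at 64 (size 8, align 8) → ends 72
format at 72 (size 4, align 4) → ends 76
width at 76 (size 4, align 4) → ends 80
pitch at 80 (size 4, align 4) → ends 84
tail pad 4 to reach multiple of 8
total 88 bytes, alignment 8
data bytes 79, size 88 → padding 9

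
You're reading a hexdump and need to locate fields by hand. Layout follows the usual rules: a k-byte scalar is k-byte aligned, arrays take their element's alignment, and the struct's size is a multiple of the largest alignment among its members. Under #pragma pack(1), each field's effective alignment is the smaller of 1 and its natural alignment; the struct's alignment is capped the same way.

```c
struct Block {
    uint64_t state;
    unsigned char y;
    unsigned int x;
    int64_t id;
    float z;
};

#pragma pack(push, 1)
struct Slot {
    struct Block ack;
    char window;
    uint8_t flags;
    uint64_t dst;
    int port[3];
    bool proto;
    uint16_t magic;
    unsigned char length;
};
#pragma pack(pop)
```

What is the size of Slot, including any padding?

Block: state at 0 (size 8, align 8) → ends 8; y at 8 (size 1, align 1) → ends 9; pad 3 to align 4 for x; x at 12 (size 4, align 4) → ends 16; id at 16 (size 8, align 8) → ends 24; z at 24 (size 4, align 4) → ends 28; tail pad 4 to reach multiple of 8; total 32 bytes, alignment 8
ack at 0 (size 32, align 1) → ends 32
window at 32 (size 1, align 1) → ends 33
flags at 33 (size 1, align 1) → ends 34
dst at 34 (size 8, align 1) → ends 42
port at 42 (size 12, align 1) → ends 54
proto at 54 (size 1, align 1) → ends 55
magic at 55 (size 2, align 1) → ends 57
length at 57 (size 1, align 1) → ends 58
total 58 bytes, alignment 1

58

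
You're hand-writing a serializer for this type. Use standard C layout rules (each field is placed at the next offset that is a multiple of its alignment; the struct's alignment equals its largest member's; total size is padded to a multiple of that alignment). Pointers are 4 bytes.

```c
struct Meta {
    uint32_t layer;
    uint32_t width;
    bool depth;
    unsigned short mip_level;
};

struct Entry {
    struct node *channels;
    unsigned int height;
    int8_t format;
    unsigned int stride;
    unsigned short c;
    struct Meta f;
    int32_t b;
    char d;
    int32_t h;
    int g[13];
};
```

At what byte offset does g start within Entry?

44

Meta: @0: layer [4B, align 4] → 4; @4: width [4B, align 4] → 8; @8: depth [1B, align 1] → 9; +1 pad (align 2); @10: mip_level [2B, align 2] → 12; size 12, align 4
@0: channels [4B, align 4] → 4
@4: height [4B, align 4] → 8
@8: format [1B, align 1] → 9
+3 pad (align 4)
@12: stride [4B, align 4] → 16
@16: c [2B, align 2] → 18
+2 pad (align 4)
@20: f [12B, align 4] → 32
@32: b [4B, align 4] → 36
@36: d [1B, align 1] → 37
+3 pad (align 4)
@40: h [4B, align 4] → 44
@44: g [52B, align 4] → 96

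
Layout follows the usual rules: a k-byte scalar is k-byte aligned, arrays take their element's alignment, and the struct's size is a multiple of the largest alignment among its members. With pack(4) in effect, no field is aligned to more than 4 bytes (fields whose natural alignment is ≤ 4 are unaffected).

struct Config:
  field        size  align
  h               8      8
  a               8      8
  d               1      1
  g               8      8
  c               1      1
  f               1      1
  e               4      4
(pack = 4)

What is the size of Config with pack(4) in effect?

36

@0: h [8B, align 4] → 8
@8: a [8B, align 4] → 16
@16: d [1B, align 1] → 17
+3 pad (align 4)
@20: g [8B, align 4] → 28
@28: c [1B, align 1] → 29
@29: f [1B, align 1] → 30
+2 pad (align 4)
@32: e [4B, align 4] → 36
size 36, align 4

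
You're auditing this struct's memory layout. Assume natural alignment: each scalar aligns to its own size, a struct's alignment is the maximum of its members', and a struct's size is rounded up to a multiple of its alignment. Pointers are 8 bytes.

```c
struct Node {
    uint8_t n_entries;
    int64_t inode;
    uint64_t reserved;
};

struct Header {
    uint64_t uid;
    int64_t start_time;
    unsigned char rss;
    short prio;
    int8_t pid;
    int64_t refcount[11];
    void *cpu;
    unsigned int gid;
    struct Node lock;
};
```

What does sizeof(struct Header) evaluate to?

Node: n_entries at 0 (size 1, align 1) → ends 1; pad 7 to align 8 for inode; inode at 8 (size 8, align 8) → ends 16; reserved at 16 (size 8, align 8) → ends 24; total 24 bytes, alignment 8
uid at 0 (size 8, align 8) → ends 8
start_time at 8 (size 8, align 8) → ends 16
rss at 16 (size 1, align 1) → ends 17
pad 1 to align 2 for prio
prio at 18 (size 2, align 2) → ends 20
pid at 20 (size 1, align 1) → ends 21
pad 3 to align 8 for refcount
refcount at 24 (size 88, align 8) → ends 112
cpu at 112 (size 8, align 8) → ends 120
gid at 120 (size 4, align 4) → ends 124
pad 4 to align 8 for lock
lock at 128 (size 24, align 8) → ends 152
total 152 bytes, alignment 8

152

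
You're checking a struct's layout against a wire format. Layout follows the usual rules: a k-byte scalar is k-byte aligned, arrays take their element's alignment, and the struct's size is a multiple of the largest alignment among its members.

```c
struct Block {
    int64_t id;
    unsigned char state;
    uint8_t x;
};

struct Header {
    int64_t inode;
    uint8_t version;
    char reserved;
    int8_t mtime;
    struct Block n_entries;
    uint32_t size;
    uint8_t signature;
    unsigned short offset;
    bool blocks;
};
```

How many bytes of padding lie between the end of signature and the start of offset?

Block: id at 0 (size 8, align 8) → ends 8; state at 8 (size 1, align 1) → ends 9; x at 9 (size 1, align 1) → ends 10; tail pad 6 to reach multiple of 8; total 16 bytes, alignment 8
inode at 0 (size 8, align 8) → ends 8
version at 8 (size 1, align 1) → ends 9
reserved at 9 (size 1, align 1) → ends 10
mtime at 10 (size 1, align 1) → ends 11
pad 5 to align 8 for n_entries
n_entries at 16 (size 16, align 8) → ends 32
size at 32 (size 4, align 4) → ends 36
signature at 36 (size 1, align 1) → ends 37
pad 1 to align 2 for offset
offset at 38 (size 2, align 2) → ends 40

1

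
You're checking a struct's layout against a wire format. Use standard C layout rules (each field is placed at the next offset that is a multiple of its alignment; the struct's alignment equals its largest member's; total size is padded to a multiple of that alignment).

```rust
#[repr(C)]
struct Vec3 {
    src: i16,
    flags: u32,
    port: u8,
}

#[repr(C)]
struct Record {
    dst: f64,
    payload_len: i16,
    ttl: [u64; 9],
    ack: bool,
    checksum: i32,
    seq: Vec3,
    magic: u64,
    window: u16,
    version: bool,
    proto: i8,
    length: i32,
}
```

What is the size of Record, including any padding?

128 bytes

Vec3: @0: src [2B, align 2] → 2; +2 pad (align 4); @4: flags [4B, align 4] → 8; @8: port [1B, align 1] → 9; +3 tail pad (align 4); size 12, align 4
@0: dst [8B, align 8] → 8
@8: payload_len [2B, align 2] → 10
+6 pad (align 8)
@16: ttl [72B, align 8] → 88
@88: ack [1B, align 1] → 89
+3 pad (align 4)
@92: checksum [4B, align 4] → 96
@96: seq [12B, align 4] → 108
+4 pad (align 8)
@112: magic [8B, align 8] → 120
@120: window [2B, align 2] → 122
@122: version [1B, align 1] → 123
@123: proto [1B, align 1] → 124
@124: length [4B, align 4] → 128
size 128, align 8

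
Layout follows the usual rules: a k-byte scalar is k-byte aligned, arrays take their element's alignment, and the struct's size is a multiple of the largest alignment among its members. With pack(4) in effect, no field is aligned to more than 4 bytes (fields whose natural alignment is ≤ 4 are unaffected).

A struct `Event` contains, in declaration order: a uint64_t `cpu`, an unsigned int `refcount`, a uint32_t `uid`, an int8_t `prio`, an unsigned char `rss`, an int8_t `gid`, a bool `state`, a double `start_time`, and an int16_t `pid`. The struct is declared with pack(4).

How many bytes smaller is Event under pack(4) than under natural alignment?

natural layout:
  0..8  cpu  (8B, 8-aligned)
  8..12  refcount  (4B, 4-aligned)
  12..16  uid  (4B, 4-aligned)
  16..17  prio  (1B, 1-aligned)
  17..18  rss  (1B, 1-aligned)
  18..19  gid  (1B, 1-aligned)
  19..20  state  (1B, 1-aligned)
  20..24  -- padding (4B)
  24..32  start_time  (8B, 8-aligned)
  32..34  pid  (2B, 2-aligned)
  34..40  -- tail padding (6B)
  sizeof = 40, alignof = 8
packed(4) layout:
  0..8  cpu  (8B, 4-aligned)
  8..12  refcount  (4B, 4-aligned)
  12..16  uid  (4B, 4-aligned)
  16..17  prio  (1B, 1-aligned)
  17..18  rss  (1B, 1-aligned)
  18..19  gid  (1B, 1-aligned)
  19..20  state  (1B, 1-aligned)
  20..28  start_time  (8B, 4-aligned)
  28..30  pid  (2B, 2-aligned)
  30..32  -- tail padding (2B)
  sizeof = 32, alignof = 4
40 − 32 = 8

8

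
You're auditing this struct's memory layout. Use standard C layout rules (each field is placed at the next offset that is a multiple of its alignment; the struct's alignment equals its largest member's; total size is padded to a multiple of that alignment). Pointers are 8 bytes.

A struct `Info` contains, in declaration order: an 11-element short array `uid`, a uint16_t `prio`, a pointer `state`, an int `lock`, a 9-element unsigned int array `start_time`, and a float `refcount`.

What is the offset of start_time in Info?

uid at 0 (size 22, align 2) → ends 22
prio at 22 (size 2, align 2) → ends 24
state at 24 (size 8, align 8) → ends 32
lock at 32 (size 4, align 4) → ends 36
start_time at 36 (size 36, align 4) → ends 72

36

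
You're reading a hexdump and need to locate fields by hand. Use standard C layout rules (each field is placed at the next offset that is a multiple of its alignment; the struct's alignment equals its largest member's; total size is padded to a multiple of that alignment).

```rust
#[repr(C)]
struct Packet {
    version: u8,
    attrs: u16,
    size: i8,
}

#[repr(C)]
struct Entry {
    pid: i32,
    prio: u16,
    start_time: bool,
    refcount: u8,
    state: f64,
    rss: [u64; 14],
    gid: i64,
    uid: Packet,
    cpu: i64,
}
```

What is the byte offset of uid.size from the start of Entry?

Packet: 0..1  version  (1B, 1-aligned); 1..2  -- padding (1B); 2..4  attrs  (2B, 2-aligned); 4..5  size  (1B, 1-aligned); 5..6  -- tail padding (1B); sizeof = 6, alignof = 2
0..4  pid  (4B, 4-aligned)
4..6  prio  (2B, 2-aligned)
6..7  start_time  (1B, 1-aligned)
7..8  refcount  (1B, 1-aligned)
8..16  state  (8B, 8-aligned)
16..128  rss  (112B, 8-aligned)
128..136  gid  (8B, 8-aligned)
136..142  uid  (6B, 2-aligned)
within Packet: size at 4
136 + 4 = 140

140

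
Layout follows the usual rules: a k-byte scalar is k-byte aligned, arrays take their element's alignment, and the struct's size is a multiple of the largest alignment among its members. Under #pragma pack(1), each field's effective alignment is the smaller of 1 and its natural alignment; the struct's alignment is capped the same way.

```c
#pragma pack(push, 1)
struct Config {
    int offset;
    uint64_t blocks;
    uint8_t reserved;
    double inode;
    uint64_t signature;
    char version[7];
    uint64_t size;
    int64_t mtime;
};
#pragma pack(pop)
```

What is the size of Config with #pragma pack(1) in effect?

52

offset at 0 (size 4, align 1) → ends 4
blocks at 4 (size 8, align 1) → ends 12
reserved at 12 (size 1, align 1) → ends 13
inode at 13 (size 8, align 1) → ends 21
signature at 21 (size 8, align 1) → ends 29
version at 29 (size 7, align 1) → ends 36
size at 36 (size 8, align 1) → ends 44
mtime at 44 (size 8, align 1) → ends 52
total 52 bytes, alignment 1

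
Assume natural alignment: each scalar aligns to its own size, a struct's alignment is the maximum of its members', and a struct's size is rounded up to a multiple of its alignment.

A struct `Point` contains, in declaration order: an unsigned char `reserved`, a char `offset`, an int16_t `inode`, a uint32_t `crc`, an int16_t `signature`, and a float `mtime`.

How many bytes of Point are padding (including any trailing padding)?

0..1  reserved  (1B, 1-aligned)
1..2  offset  (1B, 1-aligned)
2..4  inode  (2B, 2-aligned)
4..8  crc  (4B, 4-aligned)
8..10  signature  (2B, 2-aligned)
10..12  -- padding (2B)
12..16  mtime  (4B, 4-aligned)
sizeof = 16, alignof = 4
data bytes 14, size 16 → padding 2

2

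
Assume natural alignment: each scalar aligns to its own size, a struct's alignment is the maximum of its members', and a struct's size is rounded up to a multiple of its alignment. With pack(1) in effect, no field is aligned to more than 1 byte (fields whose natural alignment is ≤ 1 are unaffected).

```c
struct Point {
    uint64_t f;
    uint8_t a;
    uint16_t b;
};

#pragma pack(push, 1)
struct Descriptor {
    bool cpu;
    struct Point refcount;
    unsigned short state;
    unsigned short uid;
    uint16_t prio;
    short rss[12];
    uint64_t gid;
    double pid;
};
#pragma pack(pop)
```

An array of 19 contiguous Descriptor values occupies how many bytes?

1197

Point: 0..8  f  (8B, 8-aligned); 8..9  a  (1B, 1-aligned); 9..10  -- padding (1B); 10..12  b  (2B, 2-aligned); 12..16  -- tail padding (4B); sizeof = 16, alignof = 8
0..1  cpu  (1B, 1-aligned)
1..17  refcount  (16B, 1-aligned)
17..19  state  (2B, 1-aligned)
19..21  uid  (2B, 1-aligned)
21..23  prio  (2B, 1-aligned)
23..47  rss  (24B, 1-aligned)
47..55  gid  (8B, 1-aligned)
55..63  pid  (8B, 1-aligned)
sizeof = 63, alignof = 1
array of 19: 19 × 63 = 1197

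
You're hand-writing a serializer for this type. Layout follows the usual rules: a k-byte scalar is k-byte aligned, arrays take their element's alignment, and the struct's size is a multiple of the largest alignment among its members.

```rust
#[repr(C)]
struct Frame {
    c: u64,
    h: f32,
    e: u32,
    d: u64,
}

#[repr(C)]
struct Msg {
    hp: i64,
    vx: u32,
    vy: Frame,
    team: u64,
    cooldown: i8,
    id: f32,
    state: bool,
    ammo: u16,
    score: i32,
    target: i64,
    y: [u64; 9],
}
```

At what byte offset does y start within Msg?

Frame: 0..8  c  (8B, 8-aligned); 8..12  h  (4B, 4-aligned); 12..16  e  (4B, 4-aligned); 16..24  d  (8B, 8-aligned); sizeof = 24, alignof = 8
0..8  hp  (8B, 8-aligned)
8..12  vx  (4B, 4-aligned)
12..16  -- padding (4B)
16..40  vy  (24B, 8-aligned)
40..48  team  (8B, 8-aligned)
48..49  cooldown  (1B, 1-aligned)
49..52  -- padding (3B)
52..56  id  (4B, 4-aligned)
56..57  state  (1B, 1-aligned)
57..58  -- padding (1B)
58..60  ammo  (2B, 2-aligned)
60..64  score  (4B, 4-aligned)
64..72  target  (8B, 8-aligned)
72..144  y  (72B, 8-aligned)

72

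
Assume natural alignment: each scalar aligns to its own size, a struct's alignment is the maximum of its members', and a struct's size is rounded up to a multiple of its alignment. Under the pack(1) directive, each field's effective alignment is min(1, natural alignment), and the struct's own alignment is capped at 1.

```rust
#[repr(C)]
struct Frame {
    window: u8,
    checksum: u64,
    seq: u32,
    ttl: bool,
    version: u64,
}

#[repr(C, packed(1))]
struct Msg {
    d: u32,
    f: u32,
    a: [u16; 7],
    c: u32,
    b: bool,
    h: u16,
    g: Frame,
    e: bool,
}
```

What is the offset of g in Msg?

Frame: window at 0 (size 1, align 1) → ends 1; pad 7 to align 8 for checksum; checksum at 8 (size 8, align 8) → ends 16; seq at 16 (size 4, align 4) → ends 20; ttl at 20 (size 1, align 1) → ends 21; pad 3 to align 8 for version; version at 24 (size 8, align 8) → ends 32; total 32 bytes, alignment 8
d at 0 (size 4, align 1) → ends 4
f at 4 (size 4, align 1) → ends 8
a at 8 (size 14, align 1) → ends 22
c at 22 (size 4, align 1) → ends 26
b at 26 (size 1, align 1) → ends 27
h at 27 (size 2, align 1) → ends 29
g at 29 (size 32, align 1) → ends 61

29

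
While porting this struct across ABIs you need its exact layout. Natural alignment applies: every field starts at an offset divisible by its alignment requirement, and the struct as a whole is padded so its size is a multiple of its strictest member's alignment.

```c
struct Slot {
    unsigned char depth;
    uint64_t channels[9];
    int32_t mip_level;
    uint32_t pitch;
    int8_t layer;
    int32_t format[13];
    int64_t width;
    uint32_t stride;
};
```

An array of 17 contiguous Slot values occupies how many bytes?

2720

0..1  depth  (1B, 1-aligned)
1..8  -- padding (7B)
8..80  channels  (72B, 8-aligned)
80..84  mip_level  (4B, 4-aligned)
84..88  pitch  (4B, 4-aligned)
88..89  layer  (1B, 1-aligned)
89..92  -- padding (3B)
92..144  format  (52B, 4-aligned)
144..152  width  (8B, 8-aligned)
152..156  stride  (4B, 4-aligned)
156..160  -- tail padding (4B)
sizeof = 160, alignof = 8
array of 17: 17 × 160 = 2720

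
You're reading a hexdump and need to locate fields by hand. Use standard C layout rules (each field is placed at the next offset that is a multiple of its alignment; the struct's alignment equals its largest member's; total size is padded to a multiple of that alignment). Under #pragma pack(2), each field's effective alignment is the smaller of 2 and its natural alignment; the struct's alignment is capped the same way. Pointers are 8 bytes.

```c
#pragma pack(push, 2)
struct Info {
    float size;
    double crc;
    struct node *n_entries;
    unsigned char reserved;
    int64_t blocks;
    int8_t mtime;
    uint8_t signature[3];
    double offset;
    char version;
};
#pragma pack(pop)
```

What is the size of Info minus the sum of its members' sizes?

2

size at 0 (size 4, align 2) → ends 4
crc at 4 (size 8, align 2) → ends 12
n_entries at 12 (size 8, align 2) → ends 20
reserved at 20 (size 1, align 1) → ends 21
pad 1 to align 2 for blocks
blocks at 22 (size 8, align 2) → ends 30
mtime at 30 (size 1, align 1) → ends 31
signature at 31 (size 3, align 1) → ends 34
offset at 34 (size 8, align 2) → ends 42
version at 42 (size 1, align 1) → ends 43
tail pad 1 to reach multiple of 2
total 44 bytes, alignment 2
data bytes 42, size 44 → padding 2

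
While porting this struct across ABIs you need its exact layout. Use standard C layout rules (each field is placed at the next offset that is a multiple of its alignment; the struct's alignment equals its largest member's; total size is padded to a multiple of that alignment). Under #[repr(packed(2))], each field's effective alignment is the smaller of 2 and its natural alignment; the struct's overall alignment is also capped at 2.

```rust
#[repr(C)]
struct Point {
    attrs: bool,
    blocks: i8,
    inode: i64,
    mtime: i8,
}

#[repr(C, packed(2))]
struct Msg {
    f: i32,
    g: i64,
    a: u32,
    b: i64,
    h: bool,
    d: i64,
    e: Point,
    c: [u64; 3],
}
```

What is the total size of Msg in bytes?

Point: @0: attrs [1B, align 1] → 1; @1: blocks [1B, align 1] → 2; +6 pad (align 8); @8: inode [8B, align 8] → 16; @16: mtime [1B, align 1] → 17; +7 tail pad (align 8); size 24, align 8
@0: f [4B, align 2] → 4
@4: g [8B, align 2] → 12
@12: a [4B, align 2] → 16
@16: b [8B, align 2] → 24
@24: h [1B, align 1] → 25
+1 pad (align 2)
@26: d [8B, align 2] → 34
@34: e [24B, align 2] → 58
@58: c [24B, align 2] → 82
size 82, align 2

82 bytes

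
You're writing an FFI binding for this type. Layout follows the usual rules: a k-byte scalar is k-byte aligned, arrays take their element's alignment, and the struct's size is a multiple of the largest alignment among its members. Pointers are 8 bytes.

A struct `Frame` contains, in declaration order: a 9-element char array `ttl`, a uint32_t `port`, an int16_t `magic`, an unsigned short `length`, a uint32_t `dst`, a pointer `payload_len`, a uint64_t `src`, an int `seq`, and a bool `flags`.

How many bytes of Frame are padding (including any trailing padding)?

0..9  ttl  (9B, 1-aligned)
9..12  -- padding (3B)
12..16  port  (4B, 4-aligned)
16..18  magic  (2B, 2-aligned)
18..20  length  (2B, 2-aligned)
20..24  dst  (4B, 4-aligned)
24..32  payload_len  (8B, 8-aligned)
32..40  src  (8B, 8-aligned)
40..44  seq  (4B, 4-aligned)
44..45  flags  (1B, 1-aligned)
45..48  -- tail padding (3B)
sizeof = 48, alignof = 8
data bytes 42, size 48 → padding 6

6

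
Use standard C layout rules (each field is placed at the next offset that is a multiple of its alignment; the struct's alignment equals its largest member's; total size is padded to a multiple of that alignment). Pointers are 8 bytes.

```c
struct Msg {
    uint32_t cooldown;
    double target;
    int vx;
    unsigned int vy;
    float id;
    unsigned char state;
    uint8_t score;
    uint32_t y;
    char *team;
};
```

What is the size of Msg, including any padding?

0..4  cooldown  (4B, 4-aligned)
4..8  -- padding (4B)
8..16  target  (8B, 8-aligned)
16..20  vx  (4B, 4-aligned)
20..24  vy  (4B, 4-aligned)
24..28  id  (4B, 4-aligned)
28..29  state  (1B, 1-aligned)
29..30  score  (1B, 1-aligned)
30..32  -- padding (2B)
32..36  y  (4B, 4-aligned)
36..40  -- padding (4B)
40..48  team  (8B, 8-aligned)
sizeof = 48, alignof = 8

48 bytes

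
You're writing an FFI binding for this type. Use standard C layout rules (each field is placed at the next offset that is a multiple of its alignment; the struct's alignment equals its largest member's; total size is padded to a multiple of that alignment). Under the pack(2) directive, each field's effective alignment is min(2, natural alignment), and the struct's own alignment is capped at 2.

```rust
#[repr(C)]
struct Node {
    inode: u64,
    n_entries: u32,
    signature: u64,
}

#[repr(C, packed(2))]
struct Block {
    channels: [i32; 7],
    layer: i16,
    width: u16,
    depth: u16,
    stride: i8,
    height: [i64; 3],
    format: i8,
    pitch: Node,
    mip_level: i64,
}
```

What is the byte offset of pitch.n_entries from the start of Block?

70

Node: 0..8  inode  (8B, 8-aligned); 8..12  n_entries  (4B, 4-aligned); 12..16  -- padding (4B); 16..24  signature  (8B, 8-aligned); sizeof = 24, alignof = 8
0..28  channels  (28B, 2-aligned)
28..30  layer  (2B, 2-aligned)
30..32  width  (2B, 2-aligned)
32..34  depth  (2B, 2-aligned)
34..35  stride  (1B, 1-aligned)
35..36  -- padding (1B)
36..60  height  (24B, 2-aligned)
60..61  format  (1B, 1-aligned)
61..62  -- padding (1B)
62..86  pitch  (24B, 2-aligned)
within Node: n_entries at 8
62 + 8 = 70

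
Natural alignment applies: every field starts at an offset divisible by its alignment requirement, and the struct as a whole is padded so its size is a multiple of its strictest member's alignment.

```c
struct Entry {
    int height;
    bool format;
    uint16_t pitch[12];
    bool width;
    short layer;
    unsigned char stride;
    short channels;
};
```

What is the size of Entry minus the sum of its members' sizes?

5

height at 0 (size 4, align 4) → ends 4
format at 4 (size 1, align 1) → ends 5
pad 1 to align 2 for pitch
pitch at 6 (size 24, align 2) → ends 30
width at 30 (size 1, align 1) → ends 31
pad 1 to align 2 for layer
layer at 32 (size 2, align 2) → ends 34
stride at 34 (size 1, align 1) → ends 35
pad 1 to align 2 for channels
channels at 36 (size 2, align 2) → ends 38
tail pad 2 to reach multiple of 4
total 40 bytes, alignment 4
data bytes 35, size 40 → padding 5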